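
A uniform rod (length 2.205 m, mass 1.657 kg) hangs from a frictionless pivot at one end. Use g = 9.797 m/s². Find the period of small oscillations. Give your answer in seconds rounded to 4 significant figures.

2.434 s

For a physical pendulum T = 2π√(I/(mgd)), with d = 1.1025 m from pivot to centre of mass.
I_cm = mL²/12 = 1.657 × 2.205²/12 = 0.67136 kg·m²; I = I_cm + md² = 0.67136 + 1.657 × 1.1025² = 2.6855 kg·m².
T = 2π√(2.6855/(1.657 × 9.797 × 1.1025)) = 2.434 s.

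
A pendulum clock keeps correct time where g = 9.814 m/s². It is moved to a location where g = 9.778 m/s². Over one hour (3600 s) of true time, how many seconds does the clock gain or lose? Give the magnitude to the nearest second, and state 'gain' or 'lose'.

lose 7 s

The clock's period scales as T ∝ 1/√g, so T'/T = √(9.814/9.778) = 1.00184.
In 3600 s of true time the clock registers 3600/1.00184 = 3593.4 s, so it loses 7 s.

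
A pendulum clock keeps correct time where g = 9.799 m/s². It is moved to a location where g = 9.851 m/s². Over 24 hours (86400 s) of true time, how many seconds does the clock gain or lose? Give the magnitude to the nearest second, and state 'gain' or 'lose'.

The clock's period scales as T ∝ 1/√g, so T'/T = √(9.799/9.851) = 0.997357.
In 86400 s of true time the clock registers 86400/0.997357 = 86628.9 s, so it gains 229 s.

gain 229 s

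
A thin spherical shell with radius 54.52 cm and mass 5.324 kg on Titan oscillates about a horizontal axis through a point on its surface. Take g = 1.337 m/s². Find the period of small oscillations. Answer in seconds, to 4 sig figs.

I_cm = (2/3)mr² = 1.0550 kg·m². The pivot is at distance d = 0.5452 m from the centre of mass.
By the parallel-axis theorem, I = I_cm + md² = 1.0550 + 1.5825 = 2.6375 kg·m².
T = 2π√(I/(mgd)) = 2π√(2.6375/(5.324 × 1.337 × 0.5452)) = 5.180 s.

5.180 s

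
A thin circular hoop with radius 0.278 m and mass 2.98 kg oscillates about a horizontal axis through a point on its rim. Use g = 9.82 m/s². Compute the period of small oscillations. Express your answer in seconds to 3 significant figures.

I_cm = mr² = 0.2303 kg·m². The pivot is at distance d = 0.278 m from the centre of mass.
By the parallel-axis theorem, I = I_cm + md² = 0.2303 + 0.2303 = 0.4606 kg·m².
T = 2π√(I/(mgd)) = 2π√(0.4606/(2.98 × 9.82 × 0.278)) = 1.50 s.

1.50 s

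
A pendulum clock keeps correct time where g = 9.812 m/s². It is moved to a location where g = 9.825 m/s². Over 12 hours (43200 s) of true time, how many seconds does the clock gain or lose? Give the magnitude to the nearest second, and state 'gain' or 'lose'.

The clock's period scales as T ∝ 1/√g, so T'/T = √(9.812/9.825) = 0.999338.
In 43200 s of true time the clock registers 43200/0.999338 = 43228.6 s, so it gains 29 s.

gain 29 s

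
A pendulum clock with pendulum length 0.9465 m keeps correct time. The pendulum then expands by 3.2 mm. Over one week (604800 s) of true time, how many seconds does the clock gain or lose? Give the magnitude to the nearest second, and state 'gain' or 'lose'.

lose 1020 s

T ∝ √L, so T'/T = √(0.94970/0.9465) = 1.00169.
In 604800 s of true time the clock registers 604800/1.00169 = 603780.2 s, so it loses 1020 s.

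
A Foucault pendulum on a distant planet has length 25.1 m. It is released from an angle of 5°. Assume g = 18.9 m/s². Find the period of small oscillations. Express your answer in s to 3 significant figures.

7.24 s

T = 2π√(L/g) = 2π√(25.1/18.9) = 2π × 1.152 = 7.24 s.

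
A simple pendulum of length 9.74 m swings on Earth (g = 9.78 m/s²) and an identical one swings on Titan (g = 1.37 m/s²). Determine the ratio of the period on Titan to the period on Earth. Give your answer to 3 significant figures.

T ∝ 1/√g, so T₂/T₁ = √(g₁/g₂) = √(9.78/1.37) = 2.67.

2.67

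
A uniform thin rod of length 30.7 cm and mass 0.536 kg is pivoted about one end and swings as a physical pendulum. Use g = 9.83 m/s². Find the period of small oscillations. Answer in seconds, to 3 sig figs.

0.907 s

For a physical pendulum T = 2π√(I/(mgd)), with d = 0.1535 m from pivot to centre of mass.
I_cm = mL²/12 = 0.536 × 0.307²/12 = 0.004210 kg·m²; I = I_cm + md² = 0.004210 + 0.536 × 0.1535² = 0.01684 kg·m².
T = 2π√(0.01684/(0.536 × 9.83 × 0.1535)) = 0.907 s.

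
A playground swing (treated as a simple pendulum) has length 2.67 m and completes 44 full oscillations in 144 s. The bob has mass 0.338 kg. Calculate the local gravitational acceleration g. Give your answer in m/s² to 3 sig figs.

T = 144/44 = 3.273 s.
From T = 2π√(L/g), g = 4π²L/T² = 4π² × 2.67/3.273² = 9.84 m/s².

9.84 m/s²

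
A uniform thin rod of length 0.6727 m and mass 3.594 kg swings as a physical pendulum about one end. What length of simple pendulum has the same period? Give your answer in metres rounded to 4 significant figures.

The equivalent simple-pendulum length is L_eq = I/(md), where I is about the pivot and d = 0.33635 m.
I_cm = (1/12)mL² = 0.13553 kg·m², so I = I_cm + md² = 0.13553 + 0.40659 = 0.54213 kg·m².
L_eq = 0.54213/(3.594 × 0.33635) = 0.4485 m.

0.4485 m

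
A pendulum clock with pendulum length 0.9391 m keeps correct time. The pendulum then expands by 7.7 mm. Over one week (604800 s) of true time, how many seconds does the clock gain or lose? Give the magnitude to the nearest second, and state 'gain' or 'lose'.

T ∝ √L, so T'/T = √(0.94680/0.9391) = 1.00409.
In 604800 s of true time the clock registers 604800/1.00409 = 602335.7 s, so it loses 2464 s.

lose 2464 s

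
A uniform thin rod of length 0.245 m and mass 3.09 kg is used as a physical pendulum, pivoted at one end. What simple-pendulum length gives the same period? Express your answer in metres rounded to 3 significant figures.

The equivalent simple-pendulum length is L_eq = I/(md), where I is about the pivot and d = 0.1225 m.
I_cm = (1/12)mL² = 0.01546 kg·m², so I = I_cm + md² = 0.01546 + 0.04637 = 0.06183 kg·m².
L_eq = 0.06183/(3.09 × 0.1225) = 0.163 m.

0.163 m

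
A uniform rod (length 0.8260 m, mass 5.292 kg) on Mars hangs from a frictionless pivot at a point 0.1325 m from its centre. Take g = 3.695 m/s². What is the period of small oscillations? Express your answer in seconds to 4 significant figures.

For a physical pendulum T = 2π√(I/(mgd)), with d = 0.13250 m from pivot to centre of mass.
I_cm = mL²/12 = 5.292 × 0.8260²/12 = 0.30088 kg·m²; I = I_cm + md² = 0.30088 + 5.292 × 0.13250² = 0.39379 kg·m².
T = 2π√(0.39379/(5.292 × 3.695 × 0.13250)) = 2.450 s.

2.450 s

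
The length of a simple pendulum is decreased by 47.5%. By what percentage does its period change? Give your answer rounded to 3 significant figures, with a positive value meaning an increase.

T ∝ √L, so T'/T = √(0.5250) = 0.7246.
Percentage change in T = (0.7246 − 1) × 100% = -27.5%.

-27.5%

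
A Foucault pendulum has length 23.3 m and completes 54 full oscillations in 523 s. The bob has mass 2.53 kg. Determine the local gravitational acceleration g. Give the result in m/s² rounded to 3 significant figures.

9.81 m/s²

T = 523/54 = 9.685 s.
From T = 2π√(L/g), g = 4π²L/T² = 4π² × 23.3/9.685² = 9.81 m/s².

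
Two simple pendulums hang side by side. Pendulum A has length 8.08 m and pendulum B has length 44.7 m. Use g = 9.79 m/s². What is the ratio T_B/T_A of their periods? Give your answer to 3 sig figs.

2.35

T ∝ √L, so T_B/T_A = √(L_B/L_A) = √(44.7/8.08) = 2.35.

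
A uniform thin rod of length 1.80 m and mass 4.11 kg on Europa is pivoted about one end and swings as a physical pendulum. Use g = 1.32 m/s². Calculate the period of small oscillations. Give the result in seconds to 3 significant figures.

For a physical pendulum T = 2π√(I/(mgd)), with d = 0.9000 m from pivot to centre of mass.
I_cm = mL²/12 = 4.11 × 1.80²/12 = 1.110 kg·m²; I = I_cm + md² = 1.110 + 4.11 × 0.9000² = 4.439 kg·m².
T = 2π√(4.439/(4.11 × 1.32 × 0.9000)) = 5.99 s.

5.99 s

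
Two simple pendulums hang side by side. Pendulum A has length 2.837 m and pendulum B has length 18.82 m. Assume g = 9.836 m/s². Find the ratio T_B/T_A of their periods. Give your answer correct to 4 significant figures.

T ∝ √L, so T_B/T_A = √(L_B/L_A) = √(18.82/2.837) = 2.576.

2.576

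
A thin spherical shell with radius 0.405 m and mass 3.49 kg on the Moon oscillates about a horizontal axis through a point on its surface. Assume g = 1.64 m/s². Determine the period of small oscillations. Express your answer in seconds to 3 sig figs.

4.03 s

I_cm = (2/3)mr² = 0.3816 kg·m². The pivot is at distance d = 0.405 m from the centre of mass.
By the parallel-axis theorem, I = I_cm + md² = 0.3816 + 0.5724 = 0.9541 kg·m².
T = 2π√(I/(mgd)) = 2π√(0.9541/(3.49 × 1.64 × 0.405)) = 4.03 s.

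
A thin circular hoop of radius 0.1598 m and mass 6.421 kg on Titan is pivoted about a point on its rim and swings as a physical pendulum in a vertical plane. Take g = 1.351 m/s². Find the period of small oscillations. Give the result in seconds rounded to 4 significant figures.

3.056 s

I_cm = mr² = 0.16397 kg·m². The pivot is at distance d = 0.1598 m from the centre of mass.
By the parallel-axis theorem, I = I_cm + md² = 0.16397 + 0.16397 = 0.32793 kg·m².
T = 2π√(I/(mgd)) = 2π√(0.32793/(6.421 × 1.351 × 0.1598)) = 3.056 s.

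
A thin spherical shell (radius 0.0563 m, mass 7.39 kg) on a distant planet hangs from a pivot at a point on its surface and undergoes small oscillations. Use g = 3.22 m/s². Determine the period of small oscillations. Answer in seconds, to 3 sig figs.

1.07 s

I_cm = (2/3)mr² = 0.01562 kg·m². The pivot is at distance d = 0.0563 m from the centre of mass.
By the parallel-axis theorem, I = I_cm + md² = 0.01562 + 0.02342 = 0.03904 kg·m².
T = 2π√(I/(mgd)) = 2π√(0.03904/(7.39 × 3.22 × 0.0563)) = 1.07 s.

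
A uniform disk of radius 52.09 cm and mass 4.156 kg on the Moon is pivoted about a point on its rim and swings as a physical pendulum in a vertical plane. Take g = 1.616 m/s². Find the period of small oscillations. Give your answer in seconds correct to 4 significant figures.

I_cm = ½mr² = 0.56384 kg·m². The pivot is at distance d = 0.5209 m from the centre of mass.
By the parallel-axis theorem, I = I_cm + md² = 0.56384 + 1.1277 = 1.6915 kg·m².
T = 2π√(I/(mgd)) = 2π√(1.6915/(4.156 × 1.616 × 0.5209)) = 4.369 s.

4.369 s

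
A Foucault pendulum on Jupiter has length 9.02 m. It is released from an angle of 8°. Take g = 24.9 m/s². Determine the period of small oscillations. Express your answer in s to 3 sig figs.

3.78 s

T = 2π√(L/g) = 2π√(9.02/24.9) = 2π × 0.6019 = 3.78 s.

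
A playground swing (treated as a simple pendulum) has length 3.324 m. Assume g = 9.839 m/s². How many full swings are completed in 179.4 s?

49

T = 2π√(L/g) = 2π√(3.324/9.839) = 3.6520 s.
Number of complete oscillations = ⌊179.4/3.6520⌋ = ⌊49.123⌋ = 49.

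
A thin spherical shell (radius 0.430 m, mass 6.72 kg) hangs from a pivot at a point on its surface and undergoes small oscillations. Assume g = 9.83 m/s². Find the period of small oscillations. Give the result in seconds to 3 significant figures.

I_cm = (2/3)mr² = 0.8284 kg·m². The pivot is at distance d = 0.430 m from the centre of mass.
By the parallel-axis theorem, I = I_cm + md² = 0.8284 + 1.243 = 2.071 kg·m².
T = 2π√(I/(mgd)) = 2π√(2.071/(6.72 × 9.83 × 0.430)) = 1.70 s.

1.70 s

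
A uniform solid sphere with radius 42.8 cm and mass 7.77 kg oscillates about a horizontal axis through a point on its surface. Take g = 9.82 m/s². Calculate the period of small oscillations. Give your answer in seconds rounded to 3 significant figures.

1.55 s

I_cm = (2/5)mr² = 0.5693 kg·m². The pivot is at distance d = 0.428 m from the centre of mass.
By the parallel-axis theorem, I = I_cm + md² = 0.5693 + 1.423 = 1.993 kg·m².
T = 2π√(I/(mgd)) = 2π√(1.993/(7.77 × 9.82 × 0.428)) = 1.55 s.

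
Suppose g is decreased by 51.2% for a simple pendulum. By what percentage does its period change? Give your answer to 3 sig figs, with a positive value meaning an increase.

T ∝ 1/√g, so T'/T = 1/√(0.4880) = 1.431.
Percentage change in T = (1.431 − 1) × 100% = 43.1%.

43.1%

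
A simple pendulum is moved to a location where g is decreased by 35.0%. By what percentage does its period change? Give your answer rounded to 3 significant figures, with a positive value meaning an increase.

T ∝ 1/√g, so T'/T = 1/√(0.6500) = 1.240.
Percentage change in T = (1.240 − 1) × 100% = 24.0%.

24.0%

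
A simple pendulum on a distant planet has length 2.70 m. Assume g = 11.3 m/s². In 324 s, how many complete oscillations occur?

105

T = 2π√(L/g) = 2π√(2.70/11.3) = 3.071 s.
Number of complete oscillations = ⌊324/3.071⌋ = ⌊105.5⌋ = 105.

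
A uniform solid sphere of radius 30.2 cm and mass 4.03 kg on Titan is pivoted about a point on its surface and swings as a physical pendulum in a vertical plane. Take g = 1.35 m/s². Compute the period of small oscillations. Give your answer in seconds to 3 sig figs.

3.52 s

I_cm = (2/5)mr² = 0.1470 kg·m². The pivot is at distance d = 0.302 m from the centre of mass.
By the parallel-axis theorem, I = I_cm + md² = 0.1470 + 0.3676 = 0.5146 kg·m².
T = 2π√(I/(mgd)) = 2π√(0.5146/(4.03 × 1.35 × 0.302)) = 3.52 s.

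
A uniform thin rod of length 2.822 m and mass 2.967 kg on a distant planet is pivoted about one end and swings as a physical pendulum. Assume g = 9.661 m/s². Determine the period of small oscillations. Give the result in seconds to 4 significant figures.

For a physical pendulum T = 2π√(I/(mgd)), with d = 1.4110 m from pivot to centre of mass.
I_cm = mL²/12 = 2.967 × 2.822²/12 = 1.9690 kg·m²; I = I_cm + md² = 1.9690 + 2.967 × 1.4110² = 7.8761 kg·m².
T = 2π√(7.8761/(2.967 × 9.661 × 1.4110)) = 2.773 s.

2.773 s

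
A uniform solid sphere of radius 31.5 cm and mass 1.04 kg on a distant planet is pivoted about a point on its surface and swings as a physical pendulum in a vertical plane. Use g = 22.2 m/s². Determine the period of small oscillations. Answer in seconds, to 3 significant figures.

0.886 s

I_cm = (2/5)mr² = 0.04128 kg·m². The pivot is at distance d = 0.315 m from the centre of mass.
By the parallel-axis theorem, I = I_cm + md² = 0.04128 + 0.1032 = 0.1445 kg·m².
T = 2π√(I/(mgd)) = 2π√(0.1445/(1.04 × 22.2 × 0.315)) = 0.886 s.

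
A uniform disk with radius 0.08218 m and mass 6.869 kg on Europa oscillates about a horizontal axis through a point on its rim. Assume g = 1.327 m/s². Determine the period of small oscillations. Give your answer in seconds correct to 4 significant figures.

1.915 s

I_cm = ½mr² = 0.023195 kg·m². The pivot is at distance d = 0.08218 m from the centre of mass.
By the parallel-axis theorem, I = I_cm + md² = 0.023195 + 0.046390 = 0.069585 kg·m².
T = 2π√(I/(mgd)) = 2π√(0.069585/(6.869 × 1.327 × 0.08218)) = 1.915 s.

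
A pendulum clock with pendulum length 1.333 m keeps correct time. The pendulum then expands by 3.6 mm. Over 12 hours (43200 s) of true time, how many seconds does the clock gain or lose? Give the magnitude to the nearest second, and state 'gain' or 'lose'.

lose 58 s

T ∝ √L, so T'/T = √(1.33660/1.333) = 1.00135.
In 43200 s of true time the clock registers 43200/1.00135 = 43141.8 s, so it loses 58 s.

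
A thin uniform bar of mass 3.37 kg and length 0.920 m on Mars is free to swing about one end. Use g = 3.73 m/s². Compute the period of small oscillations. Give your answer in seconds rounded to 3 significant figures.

2.55 s

For a physical pendulum T = 2π√(I/(mgd)), with d = 0.4600 m from pivot to centre of mass.
I_cm = mL²/12 = 3.37 × 0.920²/12 = 0.2377 kg·m²; I = I_cm + md² = 0.2377 + 3.37 × 0.4600² = 0.9508 kg·m².
T = 2π√(0.9508/(3.37 × 3.73 × 0.4600)) = 2.55 s.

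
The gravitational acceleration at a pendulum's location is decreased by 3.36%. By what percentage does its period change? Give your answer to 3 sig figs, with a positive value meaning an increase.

1.72%

T ∝ 1/√g, so T'/T = 1/√(0.9664) = 1.017.
Percentage change in T = (1.017 − 1) × 100% = 1.72%.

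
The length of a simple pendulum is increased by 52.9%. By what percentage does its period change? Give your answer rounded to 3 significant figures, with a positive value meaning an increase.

T ∝ √L, so T'/T = √(1.529) = 1.237.
Percentage change in T = (1.237 − 1) × 100% = 23.7%.

23.7%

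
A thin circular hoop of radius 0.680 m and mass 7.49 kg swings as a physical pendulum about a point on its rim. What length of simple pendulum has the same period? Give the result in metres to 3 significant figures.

The equivalent simple-pendulum length is L_eq = I/(md), where I is about the pivot and d = 0.6800 m.
I_cm = mR² = 3.463 kg·m², so I = I_cm + md² = 3.463 + 3.463 = 6.927 kg·m².
L_eq = 6.927/(7.49 × 0.6800) = 1.36 m.

1.36 m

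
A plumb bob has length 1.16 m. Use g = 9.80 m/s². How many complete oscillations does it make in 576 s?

266

T = 2π√(L/g) = 2π√(1.16/9.80) = 2.162 s.
Number of complete oscillations = ⌊576/2.162⌋ = ⌊266.5⌋ = 266.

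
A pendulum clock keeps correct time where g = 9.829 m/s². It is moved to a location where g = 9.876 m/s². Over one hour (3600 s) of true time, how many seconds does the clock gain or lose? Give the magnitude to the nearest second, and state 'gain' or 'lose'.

The clock's period scales as T ∝ 1/√g, so T'/T = √(9.829/9.876) = 0.997618.
In 3600 s of true time the clock registers 3600/0.997618 = 3608.6 s, so it gains 9 s.

gain 9 s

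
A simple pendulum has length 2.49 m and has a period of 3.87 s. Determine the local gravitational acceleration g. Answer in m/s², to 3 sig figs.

6.56 m/s²

From T = 2π√(L/g), g = 4π²L/T² = 4π² × 2.49/3.870² = 6.56 m/s².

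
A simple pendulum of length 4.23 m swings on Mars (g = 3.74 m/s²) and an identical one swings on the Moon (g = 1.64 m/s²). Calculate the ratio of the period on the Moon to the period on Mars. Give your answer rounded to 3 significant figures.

T ∝ 1/√g, so T₂/T₁ = √(g₁/g₂) = √(3.74/1.64) = 1.51.

1.51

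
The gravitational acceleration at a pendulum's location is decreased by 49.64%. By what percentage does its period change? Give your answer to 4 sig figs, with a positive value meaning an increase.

T ∝ 1/√g, so T'/T = 1/√(0.50360) = 1.4091.
Percentage change in T = (1.4091 − 1) × 100% = 40.91%.

40.91%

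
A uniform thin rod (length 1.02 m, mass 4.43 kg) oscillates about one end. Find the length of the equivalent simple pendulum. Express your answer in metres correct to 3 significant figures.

The equivalent simple-pendulum length is L_eq = I/(md), where I is about the pivot and d = 0.5100 m.
I_cm = (1/12)mL² = 0.3841 kg·m², so I = I_cm + md² = 0.3841 + 1.152 = 1.536 kg·m².
L_eq = 1.536/(4.43 × 0.5100) = 0.680 m.

0.680 m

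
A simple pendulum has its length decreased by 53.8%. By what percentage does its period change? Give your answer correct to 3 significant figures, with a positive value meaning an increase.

T ∝ √L, so T'/T = √(0.4620) = 0.6797.
Percentage change in T = (0.6797 − 1) × 100% = -32.0%.

-32.0%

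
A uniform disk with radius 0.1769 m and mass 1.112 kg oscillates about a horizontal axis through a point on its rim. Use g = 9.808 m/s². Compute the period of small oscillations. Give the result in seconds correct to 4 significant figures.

I_cm = ½mr² = 0.017399 kg·m². The pivot is at distance d = 0.1769 m from the centre of mass.
By the parallel-axis theorem, I = I_cm + md² = 0.017399 + 0.034798 = 0.052198 kg·m².
T = 2π√(I/(mgd)) = 2π√(0.052198/(1.112 × 9.808 × 0.1769)) = 1.033 s.

1.033 s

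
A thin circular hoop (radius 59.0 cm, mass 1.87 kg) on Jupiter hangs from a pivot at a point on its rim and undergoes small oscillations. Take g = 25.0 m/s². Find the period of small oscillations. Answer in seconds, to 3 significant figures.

1.37 s

I_cm = mr² = 0.6509 kg·m². The pivot is at distance d = 0.590 m from the centre of mass.
By the parallel-axis theorem, I = I_cm + md² = 0.6509 + 0.6509 = 1.302 kg·m².
T = 2π√(I/(mgd)) = 2π√(1.302/(1.87 × 25.0 × 0.590)) = 1.37 s.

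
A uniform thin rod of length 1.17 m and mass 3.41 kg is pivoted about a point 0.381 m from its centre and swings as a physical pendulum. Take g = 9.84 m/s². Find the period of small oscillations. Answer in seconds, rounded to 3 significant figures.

1.65 s

For a physical pendulum T = 2π√(I/(mgd)), with d = 0.3810 m from pivot to centre of mass.
I_cm = mL²/12 = 3.41 × 1.17²/12 = 0.3890 kg·m²; I = I_cm + md² = 0.3890 + 3.41 × 0.3810² = 0.8840 kg·m².
T = 2π√(0.8840/(3.41 × 9.84 × 0.3810)) = 1.65 s.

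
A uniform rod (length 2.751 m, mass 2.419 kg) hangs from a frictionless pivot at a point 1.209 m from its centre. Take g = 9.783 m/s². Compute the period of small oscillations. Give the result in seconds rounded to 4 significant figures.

For a physical pendulum T = 2π√(I/(mgd)), with d = 1.2090 m from pivot to centre of mass.
I_cm = mL²/12 = 2.419 × 2.751²/12 = 1.5256 kg·m²; I = I_cm + md² = 1.5256 + 2.419 × 1.2090² = 5.0614 kg·m².
T = 2π√(5.0614/(2.419 × 9.783 × 1.2090)) = 2.643 s.

2.643 s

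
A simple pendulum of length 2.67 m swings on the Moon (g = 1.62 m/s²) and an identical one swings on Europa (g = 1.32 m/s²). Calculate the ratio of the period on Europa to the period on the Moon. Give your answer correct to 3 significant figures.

T ∝ 1/√g, so T₂/T₁ = √(g₁/g₂) = √(1.62/1.32) = 1.11.

1.11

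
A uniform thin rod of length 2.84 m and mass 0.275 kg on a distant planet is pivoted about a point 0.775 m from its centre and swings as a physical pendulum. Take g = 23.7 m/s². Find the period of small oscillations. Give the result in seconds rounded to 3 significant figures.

For a physical pendulum T = 2π√(I/(mgd)), with d = 0.7750 m from pivot to centre of mass.
I_cm = mL²/12 = 0.275 × 2.84²/12 = 0.1848 kg·m²; I = I_cm + md² = 0.1848 + 0.275 × 0.7750² = 0.3500 kg·m².
T = 2π√(0.3500/(0.275 × 23.7 × 0.7750)) = 1.65 s.

1.65 s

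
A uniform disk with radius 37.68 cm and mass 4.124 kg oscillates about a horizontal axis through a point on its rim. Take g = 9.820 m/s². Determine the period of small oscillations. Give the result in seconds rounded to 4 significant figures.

1.507 s

I_cm = ½mr² = 0.29276 kg·m². The pivot is at distance d = 0.3768 m from the centre of mass.
By the parallel-axis theorem, I = I_cm + md² = 0.29276 + 0.58552 = 0.87828 kg·m².
T = 2π√(I/(mgd)) = 2π√(0.87828/(4.124 × 9.820 × 0.3768)) = 1.507 s.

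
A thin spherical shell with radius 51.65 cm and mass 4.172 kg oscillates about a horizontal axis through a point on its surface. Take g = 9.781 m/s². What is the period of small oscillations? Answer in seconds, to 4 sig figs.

I_cm = (2/3)mr² = 0.74198 kg·m². The pivot is at distance d = 0.5165 m from the centre of mass.
By the parallel-axis theorem, I = I_cm + md² = 0.74198 + 1.1130 = 1.8550 kg·m².
T = 2π√(I/(mgd)) = 2π√(1.8550/(4.172 × 9.781 × 0.5165)) = 1.864 s.

1.864 s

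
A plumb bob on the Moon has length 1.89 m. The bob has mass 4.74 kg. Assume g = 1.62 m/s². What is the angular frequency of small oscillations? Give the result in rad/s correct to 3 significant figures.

ω = √(g/L) = √(1.62/1.89) = 0.926 rad/s.

0.926 rad/s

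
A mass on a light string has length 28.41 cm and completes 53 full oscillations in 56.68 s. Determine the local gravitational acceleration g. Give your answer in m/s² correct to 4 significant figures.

9.807 m/s²

T = 56.68/53 = 1.0694 s.
From T = 2π√(L/g), g = 4π²L/T² = 4π² × 0.2841/1.0694² = 9.807 m/s².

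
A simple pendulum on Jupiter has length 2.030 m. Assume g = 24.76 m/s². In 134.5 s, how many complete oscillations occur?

74

T = 2π√(L/g) = 2π√(2.030/24.76) = 1.7991 s.
Number of complete oscillations = ⌊134.5/1.7991⌋ = ⌊74.760⌋ = 74.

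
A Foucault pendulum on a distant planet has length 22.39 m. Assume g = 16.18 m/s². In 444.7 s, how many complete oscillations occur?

T = 2π√(L/g) = 2π√(22.39/16.18) = 7.3912 s.
Number of complete oscillations = ⌊444.7/7.3912⌋ = ⌊60.166⌋ = 60.

60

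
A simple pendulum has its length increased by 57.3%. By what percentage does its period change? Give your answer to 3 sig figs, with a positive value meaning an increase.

T ∝ √L, so T'/T = √(1.573) = 1.254.
Percentage change in T = (1.254 − 1) × 100% = 25.4%.

25.4%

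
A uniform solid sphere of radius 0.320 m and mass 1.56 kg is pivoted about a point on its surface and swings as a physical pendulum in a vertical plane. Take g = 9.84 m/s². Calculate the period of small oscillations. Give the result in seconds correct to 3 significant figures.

1.34 s

I_cm = (2/5)mr² = 0.06390 kg·m². The pivot is at distance d = 0.320 m from the centre of mass.
By the parallel-axis theorem, I = I_cm + md² = 0.06390 + 0.1597 = 0.2236 kg·m².
T = 2π√(I/(mgd)) = 2π√(0.2236/(1.56 × 9.84 × 0.320)) = 1.34 s.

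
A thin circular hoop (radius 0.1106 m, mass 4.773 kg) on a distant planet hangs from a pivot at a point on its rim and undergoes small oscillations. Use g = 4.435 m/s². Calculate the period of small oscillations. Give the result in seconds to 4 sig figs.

I_cm = mr² = 0.058385 kg·m². The pivot is at distance d = 0.1106 m from the centre of mass.
By the parallel-axis theorem, I = I_cm + md² = 0.058385 + 0.058385 = 0.11677 kg·m².
T = 2π√(I/(mgd)) = 2π√(0.11677/(4.773 × 4.435 × 0.1106)) = 1.403 s.

1.403 s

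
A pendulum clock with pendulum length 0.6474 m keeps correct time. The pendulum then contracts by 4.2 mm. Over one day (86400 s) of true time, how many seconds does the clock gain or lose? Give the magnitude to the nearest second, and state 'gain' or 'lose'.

gain 282 s

T ∝ √L, so T'/T = √(0.64320/0.6474) = 0.996751.
In 86400 s of true time the clock registers 86400/0.996751 = 86681.6 s, so it gains 282 s.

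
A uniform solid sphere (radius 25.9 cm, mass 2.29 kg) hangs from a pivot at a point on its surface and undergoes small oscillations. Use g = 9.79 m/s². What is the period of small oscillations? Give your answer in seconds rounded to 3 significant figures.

1.21 s

I_cm = (2/5)mr² = 0.06145 kg·m². The pivot is at distance d = 0.259 m from the centre of mass.
By the parallel-axis theorem, I = I_cm + md² = 0.06145 + 0.1536 = 0.2151 kg·m².
T = 2π√(I/(mgd)) = 2π√(0.2151/(2.29 × 9.79 × 0.259)) = 1.21 s.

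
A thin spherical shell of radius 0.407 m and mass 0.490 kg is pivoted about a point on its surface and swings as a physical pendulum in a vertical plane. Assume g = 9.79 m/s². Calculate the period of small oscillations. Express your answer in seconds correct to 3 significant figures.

I_cm = (2/3)mr² = 0.05411 kg·m². The pivot is at distance d = 0.407 m from the centre of mass.
By the parallel-axis theorem, I = I_cm + md² = 0.05411 + 0.08117 = 0.1353 kg·m².
T = 2π√(I/(mgd)) = 2π√(0.1353/(0.490 × 9.79 × 0.407)) = 1.65 s.

1.65 s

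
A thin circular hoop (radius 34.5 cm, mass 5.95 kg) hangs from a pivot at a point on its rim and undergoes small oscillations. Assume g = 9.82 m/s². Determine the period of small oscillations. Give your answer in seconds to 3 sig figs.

1.67 s

I_cm = mr² = 0.7082 kg·m². The pivot is at distance d = 0.345 m from the centre of mass.
By the parallel-axis theorem, I = I_cm + md² = 0.7082 + 0.7082 = 1.416 kg·m².
T = 2π√(I/(mgd)) = 2π√(1.416/(5.95 × 9.82 × 0.345)) = 1.67 s.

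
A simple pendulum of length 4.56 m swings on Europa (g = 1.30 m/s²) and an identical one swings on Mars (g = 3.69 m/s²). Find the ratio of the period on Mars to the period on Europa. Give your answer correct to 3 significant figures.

0.594

T ∝ 1/√g, so T₂/T₁ = √(g₁/g₂) = √(1.30/3.69) = 0.594.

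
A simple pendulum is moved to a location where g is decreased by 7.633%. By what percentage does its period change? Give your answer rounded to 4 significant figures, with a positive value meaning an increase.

4.050%

T ∝ 1/√g, so T'/T = 1/√(0.92367) = 1.0405.
Percentage change in T = (1.0405 − 1) × 100% = 4.050%.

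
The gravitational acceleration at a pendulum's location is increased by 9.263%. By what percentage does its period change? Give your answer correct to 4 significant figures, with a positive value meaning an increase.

-4.333%

T ∝ 1/√g, so T'/T = 1/√(1.0926) = 0.95667.
Percentage change in T = (0.95667 − 1) × 100% = -4.333%.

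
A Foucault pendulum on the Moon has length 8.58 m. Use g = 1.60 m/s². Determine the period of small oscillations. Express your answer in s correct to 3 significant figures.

T = 2π√(L/g) = 2π√(8.58/1.60) = 2π × 2.316 = 14.6 s.

14.6 s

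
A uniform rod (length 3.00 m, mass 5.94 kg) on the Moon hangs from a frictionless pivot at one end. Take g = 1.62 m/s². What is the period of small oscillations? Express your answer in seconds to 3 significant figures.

For a physical pendulum T = 2π√(I/(mgd)), with d = 1.500 m from pivot to centre of mass.
I_cm = mL²/12 = 5.94 × 3.00²/12 = 4.455 kg·m²; I = I_cm + md² = 4.455 + 5.94 × 1.500² = 17.82 kg·m².
T = 2π√(17.82/(5.94 × 1.62 × 1.500)) = 6.98 s.

6.98 s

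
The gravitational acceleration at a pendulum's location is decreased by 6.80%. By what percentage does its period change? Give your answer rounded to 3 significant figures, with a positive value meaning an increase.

T ∝ 1/√g, so T'/T = 1/√(0.9320) = 1.036.
Percentage change in T = (1.036 − 1) × 100% = 3.58%.

3.58%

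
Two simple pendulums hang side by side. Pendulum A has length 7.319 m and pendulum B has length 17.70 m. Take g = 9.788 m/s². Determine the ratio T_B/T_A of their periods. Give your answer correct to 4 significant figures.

1.555

T ∝ √L, so T_B/T_A = √(L_B/L_A) = √(17.70/7.319) = 1.555.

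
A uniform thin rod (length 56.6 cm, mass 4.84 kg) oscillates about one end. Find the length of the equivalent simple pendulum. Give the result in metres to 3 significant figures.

0.377 m

The equivalent simple-pendulum length is L_eq = I/(md), where I is about the pivot and d = 0.2830 m.
I_cm = (1/12)mL² = 0.1292 kg·m², so I = I_cm + md² = 0.1292 + 0.3876 = 0.5168 kg·m².
L_eq = 0.5168/(4.84 × 0.2830) = 0.377 m.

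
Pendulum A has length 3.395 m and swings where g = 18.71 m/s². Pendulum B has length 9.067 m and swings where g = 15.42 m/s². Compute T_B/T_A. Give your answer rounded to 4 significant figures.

1.800

T = 2π√(L/g), so T_B/T_A = √((L_B/g_B)/(L_A/g_A)) = √((9.067/15.42)/(3.395/18.71)) = 1.800.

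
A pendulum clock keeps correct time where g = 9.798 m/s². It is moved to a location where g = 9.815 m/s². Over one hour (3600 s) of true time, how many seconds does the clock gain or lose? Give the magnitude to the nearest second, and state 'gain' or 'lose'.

gain 3 s

The clock's period scales as T ∝ 1/√g, so T'/T = √(9.798/9.815) = 0.999134.
In 3600 s of true time the clock registers 3600/0.999134 = 3603.1 s, so it gains 3 s.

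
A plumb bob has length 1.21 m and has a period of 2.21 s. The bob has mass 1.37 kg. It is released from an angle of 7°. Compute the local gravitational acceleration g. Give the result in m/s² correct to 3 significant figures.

From T = 2π√(L/g), g = 4π²L/T² = 4π² × 1.21/2.210² = 9.78 m/s².

9.78 m/s²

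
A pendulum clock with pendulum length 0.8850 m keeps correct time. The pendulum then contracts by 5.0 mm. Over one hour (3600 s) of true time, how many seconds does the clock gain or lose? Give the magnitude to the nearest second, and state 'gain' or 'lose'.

gain 10 s

T ∝ √L, so T'/T = √(0.88000/0.8850) = 0.997171.
In 3600 s of true time the clock registers 3600/0.997171 = 3610.2 s, so it gains 10 s.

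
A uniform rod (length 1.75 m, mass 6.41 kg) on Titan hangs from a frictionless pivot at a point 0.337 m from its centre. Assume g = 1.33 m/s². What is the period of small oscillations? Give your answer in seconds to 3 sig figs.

For a physical pendulum T = 2π√(I/(mgd)), with d = 0.3370 m from pivot to centre of mass.
I_cm = mL²/12 = 6.41 × 1.75²/12 = 1.636 kg·m²; I = I_cm + md² = 1.636 + 6.41 × 0.3370² = 2.364 kg·m².
T = 2π√(2.364/(6.41 × 1.33 × 0.3370)) = 5.70 s.

5.70 s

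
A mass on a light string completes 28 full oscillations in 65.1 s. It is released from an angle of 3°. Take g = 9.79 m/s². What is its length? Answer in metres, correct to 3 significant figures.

1.34 m

T = 65.1/28 = 2.325 s.
From T = 2π√(L/g), L = gT²/(4π²) = 9.79 × 2.325²/(4π²) = 1.34 m.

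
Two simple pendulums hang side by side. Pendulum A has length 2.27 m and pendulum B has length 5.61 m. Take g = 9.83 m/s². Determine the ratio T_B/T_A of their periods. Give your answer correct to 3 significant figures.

T ∝ √L, so T_B/T_A = √(L_B/L_A) = √(5.61/2.27) = 1.57.

1.57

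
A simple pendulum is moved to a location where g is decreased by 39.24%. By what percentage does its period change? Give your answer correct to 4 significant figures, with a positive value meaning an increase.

T ∝ 1/√g, so T'/T = 1/√(0.60760) = 1.2829.
Percentage change in T = (1.2829 − 1) × 100% = 28.29%.

28.29%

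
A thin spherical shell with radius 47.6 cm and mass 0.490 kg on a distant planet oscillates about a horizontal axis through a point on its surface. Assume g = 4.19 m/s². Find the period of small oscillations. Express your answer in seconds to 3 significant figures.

I_cm = (2/3)mr² = 0.07401 kg·m². The pivot is at distance d = 0.476 m from the centre of mass.
By the parallel-axis theorem, I = I_cm + md² = 0.07401 + 0.1110 = 0.1850 kg·m².
T = 2π√(I/(mgd)) = 2π√(0.1850/(0.490 × 4.19 × 0.476)) = 2.73 s.

2.73 s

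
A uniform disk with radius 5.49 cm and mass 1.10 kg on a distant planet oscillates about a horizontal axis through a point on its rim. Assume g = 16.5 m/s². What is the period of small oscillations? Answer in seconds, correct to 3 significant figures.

I_cm = ½mr² = 0.001658 kg·m². The pivot is at distance d = 0.0549 m from the centre of mass.
By the parallel-axis theorem, I = I_cm + md² = 0.001658 + 0.003315 = 0.004973 kg·m².
T = 2π√(I/(mgd)) = 2π√(0.004973/(1.10 × 16.5 × 0.0549)) = 0.444 s.

0.444 s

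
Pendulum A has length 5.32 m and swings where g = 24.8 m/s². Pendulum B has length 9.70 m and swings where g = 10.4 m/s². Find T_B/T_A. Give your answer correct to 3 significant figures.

T = 2π√(L/g), so T_B/T_A = √((L_B/g_B)/(L_A/g_A)) = √((9.70/10.4)/(5.32/24.8)) = 2.09.

2.09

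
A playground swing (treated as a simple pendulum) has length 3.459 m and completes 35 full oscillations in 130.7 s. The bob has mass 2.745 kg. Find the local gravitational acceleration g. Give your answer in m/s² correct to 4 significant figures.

T = 130.7/35 = 3.7343 s.
From T = 2π√(L/g), g = 4π²L/T² = 4π² × 3.459/3.7343² = 9.793 m/s².

9.793 m/s²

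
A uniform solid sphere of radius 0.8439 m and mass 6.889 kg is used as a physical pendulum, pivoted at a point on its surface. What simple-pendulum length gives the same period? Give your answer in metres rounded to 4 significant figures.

1.181 m

The equivalent simple-pendulum length is L_eq = I/(md), where I is about the pivot and d = 0.84390 m.
I_cm = (2/5)mR² = 1.9624 kg·m², so I = I_cm + md² = 1.9624 + 4.9061 = 6.8686 kg·m².
L_eq = 6.8686/(6.889 × 0.84390) = 1.181 m.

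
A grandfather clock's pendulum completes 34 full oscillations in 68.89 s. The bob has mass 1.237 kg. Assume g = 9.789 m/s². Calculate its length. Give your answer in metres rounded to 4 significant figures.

1.018 m

T = 68.89/34 = 2.0262 s.
From T = 2π√(L/g), L = gT²/(4π²) = 9.789 × 2.0262²/(4π²) = 1.018 m.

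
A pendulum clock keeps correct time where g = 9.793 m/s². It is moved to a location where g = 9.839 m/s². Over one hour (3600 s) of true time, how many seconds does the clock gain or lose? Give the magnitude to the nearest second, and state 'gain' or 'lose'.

gain 8 s

The clock's period scales as T ∝ 1/√g, so T'/T = √(9.793/9.839) = 0.997660.
In 3600 s of true time the clock registers 3600/0.997660 = 3608.4 s, so it gains 8 s.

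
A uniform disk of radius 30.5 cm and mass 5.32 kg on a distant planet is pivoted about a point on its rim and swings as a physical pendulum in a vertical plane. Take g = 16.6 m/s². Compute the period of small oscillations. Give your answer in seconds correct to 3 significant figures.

I_cm = ½mr² = 0.2474 kg·m². The pivot is at distance d = 0.305 m from the centre of mass.
By the parallel-axis theorem, I = I_cm + md² = 0.2474 + 0.4949 = 0.7423 kg·m².
T = 2π√(I/(mgd)) = 2π√(0.7423/(5.32 × 16.6 × 0.305)) = 1.04 s.

1.04 s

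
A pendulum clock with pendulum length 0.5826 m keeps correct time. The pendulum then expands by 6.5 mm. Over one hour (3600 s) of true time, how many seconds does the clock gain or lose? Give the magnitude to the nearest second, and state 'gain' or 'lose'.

T ∝ √L, so T'/T = √(0.58910/0.5826) = 1.00556.
In 3600 s of true time the clock registers 3600/1.00556 = 3580.1 s, so it loses 20 s.

lose 20 s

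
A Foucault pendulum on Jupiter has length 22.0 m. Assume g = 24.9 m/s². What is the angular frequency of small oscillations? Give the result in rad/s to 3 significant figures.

1.06 rad/s

ω = √(g/L) = √(24.9/22.0) = 1.06 rad/s.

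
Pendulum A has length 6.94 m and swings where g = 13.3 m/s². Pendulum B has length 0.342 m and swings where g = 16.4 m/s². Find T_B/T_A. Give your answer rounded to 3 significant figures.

T = 2π√(L/g), so T_B/T_A = √((L_B/g_B)/(L_A/g_A)) = √((0.342/16.4)/(6.94/13.3)) = 0.200.

0.200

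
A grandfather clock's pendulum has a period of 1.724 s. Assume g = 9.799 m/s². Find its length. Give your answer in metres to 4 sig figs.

From T = 2π√(L/g), L = gT²/(4π²) = 9.799 × 1.7240²/(4π²) = 0.7377 m.

0.7377 m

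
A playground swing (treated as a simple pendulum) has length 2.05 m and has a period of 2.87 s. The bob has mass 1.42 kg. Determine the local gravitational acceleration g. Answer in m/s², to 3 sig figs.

9.83 m/s²

From T = 2π√(L/g), g = 4π²L/T² = 4π² × 2.05/2.870² = 9.83 m/s².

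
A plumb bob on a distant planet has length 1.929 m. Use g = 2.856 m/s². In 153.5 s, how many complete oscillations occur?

29

T = 2π√(L/g) = 2π√(1.929/2.856) = 5.1638 s.
Number of complete oscillations = ⌊153.5/5.1638⌋ = ⌊29.726⌋ = 29.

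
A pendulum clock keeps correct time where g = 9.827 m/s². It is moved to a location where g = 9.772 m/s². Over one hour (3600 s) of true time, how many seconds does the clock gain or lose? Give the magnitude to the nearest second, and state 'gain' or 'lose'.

The clock's period scales as T ∝ 1/√g, so T'/T = √(9.827/9.772) = 1.00281.
In 3600 s of true time the clock registers 3600/1.00281 = 3589.9 s, so it loses 10 s.

lose 10 s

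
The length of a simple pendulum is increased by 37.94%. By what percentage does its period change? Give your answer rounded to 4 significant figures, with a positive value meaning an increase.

T ∝ √L, so T'/T = √(1.3794) = 1.1745.
Percentage change in T = (1.1745 − 1) × 100% = 17.45%.

17.45%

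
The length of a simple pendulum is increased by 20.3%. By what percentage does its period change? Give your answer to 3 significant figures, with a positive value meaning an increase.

T ∝ √L, so T'/T = √(1.203) = 1.097.
Percentage change in T = (1.097 − 1) × 100% = 9.68%.

9.68%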